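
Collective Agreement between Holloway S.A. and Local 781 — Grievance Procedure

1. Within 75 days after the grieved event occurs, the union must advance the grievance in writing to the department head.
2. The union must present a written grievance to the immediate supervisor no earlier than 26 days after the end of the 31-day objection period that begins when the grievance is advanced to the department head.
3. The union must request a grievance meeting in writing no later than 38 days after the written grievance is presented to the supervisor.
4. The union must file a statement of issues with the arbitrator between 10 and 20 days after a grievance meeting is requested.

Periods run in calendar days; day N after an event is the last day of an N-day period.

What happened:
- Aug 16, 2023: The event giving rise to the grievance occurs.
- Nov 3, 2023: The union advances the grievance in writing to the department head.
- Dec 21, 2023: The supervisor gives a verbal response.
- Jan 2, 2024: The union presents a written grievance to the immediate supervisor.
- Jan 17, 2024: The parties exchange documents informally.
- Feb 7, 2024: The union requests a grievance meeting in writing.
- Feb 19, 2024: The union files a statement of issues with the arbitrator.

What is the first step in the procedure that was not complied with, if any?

Step 1

(1) due by Aug 16, 2023 + 75 days = Oct 30, 2023; Nov 3, 2023 misses that deadline by 4 days.
Later steps need not be reached.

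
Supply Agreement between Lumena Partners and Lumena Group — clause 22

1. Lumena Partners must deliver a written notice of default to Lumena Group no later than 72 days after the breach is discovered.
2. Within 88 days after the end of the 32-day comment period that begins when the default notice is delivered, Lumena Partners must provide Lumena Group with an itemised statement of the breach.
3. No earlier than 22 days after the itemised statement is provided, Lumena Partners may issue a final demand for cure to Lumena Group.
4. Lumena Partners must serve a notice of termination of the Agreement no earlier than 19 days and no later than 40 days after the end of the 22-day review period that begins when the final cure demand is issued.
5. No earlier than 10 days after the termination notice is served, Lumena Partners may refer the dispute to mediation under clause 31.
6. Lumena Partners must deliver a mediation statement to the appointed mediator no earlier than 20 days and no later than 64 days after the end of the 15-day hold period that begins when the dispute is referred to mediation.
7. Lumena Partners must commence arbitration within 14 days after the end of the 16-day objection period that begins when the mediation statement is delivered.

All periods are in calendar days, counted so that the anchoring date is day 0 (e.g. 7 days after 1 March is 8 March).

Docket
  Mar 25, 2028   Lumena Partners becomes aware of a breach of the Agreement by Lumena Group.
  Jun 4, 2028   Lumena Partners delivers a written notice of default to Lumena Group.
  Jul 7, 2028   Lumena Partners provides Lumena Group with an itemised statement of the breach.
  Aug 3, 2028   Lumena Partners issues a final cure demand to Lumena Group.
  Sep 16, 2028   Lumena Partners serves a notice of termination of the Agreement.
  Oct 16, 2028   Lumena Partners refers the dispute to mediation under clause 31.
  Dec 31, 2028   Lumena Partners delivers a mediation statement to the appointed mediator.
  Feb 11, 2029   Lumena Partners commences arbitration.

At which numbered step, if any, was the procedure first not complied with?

Step 7

Step 1: 72 days after Mar 25, 2028 (when the breach is discovered) is Jun 5, 2028; completed Jun 4, 2028, before the deadline.
Step 2: 88 days after Jul 6, 2028 (end of the 32-day comment period, which began when the default notice is delivered on Jun 4, 2028) is Oct 2, 2028; done Jul 7, 2028 — timely.
Step 3: the earliest permitted date is 22 days after Jul 7, 2028 (when the itemised statement is provided), i.e. Jul 29, 2028; Aug 3, 2028 is on or after that date.
Step 4: the window is 19–40 days after Aug 25, 2028 (end of the 22-day review period, which began when the final cure demand is issued on Aug 3, 2028), so Sep 13, 2028 through Oct 4, 2028; done Sep 16, 2028, which is between those dates.
Step 5: the earliest permitted date is 10 days after Sep 16, 2028 (when the termination notice is served), i.e. Sep 26, 2028; Oct 16, 2028 is on or after that date.
Step 6: the window is 20–64 days after Oct 31, 2028 (end of the 15-day hold period, which began when the dispute is referred to mediation on Oct 16, 2028), so Nov 20, 2028 through Jan 3, 2029; done Dec 31, 2028 — within the window.
Step 7: 14 days after Jan 16, 2029 (end of the 16-day objection period, which began when the mediation statement is delivered on Dec 31, 2028) is Jan 30, 2029; done Feb 11, 2029 — 12 days late.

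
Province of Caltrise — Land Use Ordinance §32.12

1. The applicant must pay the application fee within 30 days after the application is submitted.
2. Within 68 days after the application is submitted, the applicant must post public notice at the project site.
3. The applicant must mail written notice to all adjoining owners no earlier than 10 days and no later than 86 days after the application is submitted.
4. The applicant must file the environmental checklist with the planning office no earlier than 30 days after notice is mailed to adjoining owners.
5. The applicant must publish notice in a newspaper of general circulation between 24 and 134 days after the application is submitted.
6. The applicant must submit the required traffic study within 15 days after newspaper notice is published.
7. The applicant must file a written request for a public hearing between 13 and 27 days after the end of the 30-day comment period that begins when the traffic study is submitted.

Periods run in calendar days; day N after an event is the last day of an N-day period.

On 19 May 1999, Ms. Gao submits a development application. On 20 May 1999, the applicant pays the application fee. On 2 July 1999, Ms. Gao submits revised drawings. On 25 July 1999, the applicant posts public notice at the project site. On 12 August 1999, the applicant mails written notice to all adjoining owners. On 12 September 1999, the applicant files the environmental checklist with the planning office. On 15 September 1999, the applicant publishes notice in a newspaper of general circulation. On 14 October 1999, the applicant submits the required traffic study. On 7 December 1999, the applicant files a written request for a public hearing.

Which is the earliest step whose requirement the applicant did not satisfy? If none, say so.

Step 6

Step 1: 30 days after 19 May 1999 (when the application is submitted) is 18 June 1999; completed 20 May 1999, before the deadline.
Step 2: 68 days after 19 May 1999 (when the application is submitted) is 26 July 1999; 25 July 1999 is within that limit.
Step 3: the window is 10–86 days after 19 May 1999 (when the application is submitted), so 29 May 1999 through 13 August 1999; done 12 August 1999 — within the window.
Step 4: the earliest permitted date is 30 days after 12 August 1999 (when notice is mailed to adjoining owners), i.e. 11 September 1999; 12 September 1999 is on or after that date.
Step 5: the window is 24–134 days after 19 May 1999 (when the application is submitted), so 12 June 1999 through 30 September 1999; 15 September 1999 falls inside that range.
Step 6: 15 days after 15 September 1999 (when newspaper notice is published) is 30 September 1999; not done until 14 October 1999, 14 days after the deadline.
No need to go further; step 6 was not satisfied.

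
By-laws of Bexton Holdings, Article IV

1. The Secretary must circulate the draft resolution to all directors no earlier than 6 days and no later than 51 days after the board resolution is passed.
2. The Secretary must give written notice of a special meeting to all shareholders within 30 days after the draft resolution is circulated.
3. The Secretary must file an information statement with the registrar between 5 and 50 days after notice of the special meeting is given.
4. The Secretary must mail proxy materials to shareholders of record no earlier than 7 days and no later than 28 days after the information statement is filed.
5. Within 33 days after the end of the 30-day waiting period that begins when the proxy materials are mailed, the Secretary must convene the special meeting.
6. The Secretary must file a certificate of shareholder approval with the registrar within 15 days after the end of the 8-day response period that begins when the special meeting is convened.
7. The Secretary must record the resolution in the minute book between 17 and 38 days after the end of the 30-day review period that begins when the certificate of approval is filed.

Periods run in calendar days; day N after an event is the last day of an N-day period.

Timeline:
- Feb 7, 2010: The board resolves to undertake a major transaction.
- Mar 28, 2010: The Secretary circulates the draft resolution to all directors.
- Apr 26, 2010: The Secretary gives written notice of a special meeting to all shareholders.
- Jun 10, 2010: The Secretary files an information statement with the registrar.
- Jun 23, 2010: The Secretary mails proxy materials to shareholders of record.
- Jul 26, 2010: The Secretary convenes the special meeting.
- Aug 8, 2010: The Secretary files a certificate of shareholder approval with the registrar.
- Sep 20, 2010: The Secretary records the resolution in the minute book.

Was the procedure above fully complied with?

No

Step 1 — 6 and 51 days from Feb 7, 2010 (when the board resolution is passed) are Feb 13, 2010 and Mar 30, 2010 respectively; Mar 28, 2010 falls inside that range.
Step 2 — counting 30 days from Mar 28, 2010 (when the draft resolution is circulated) gives a deadline of Apr 27, 2010; done Apr 26, 2010 — timely.
Step 3 — 5 and 50 days from Apr 26, 2010 (when notice of the special meeting is given) are May 1, 2010 and Jun 15, 2010 respectively; done Jun 10, 2010 — within the window.
Step 4 — 7 and 28 days from Jun 10, 2010 (when the information statement is filed) are Jun 17, 2010 and Jul 8, 2010 respectively; Jun 23, 2010 falls inside that range.
Step 5 — counting 33 days from Jul 23, 2010 (end of the 30-day waiting period, which began when the proxy materials are mailed on Jun 23, 2010) gives a deadline of Aug 25, 2010; done Jul 26, 2010 — timely.
Step 6 — counting 15 days from Aug 3, 2010 (end of the 8-day response period, which began when the special meeting is convened on Jul 26, 2010) gives a deadline of Aug 18, 2010; Aug 8, 2010 is within that limit.
Step 7 — 17 and 38 days from Sep 7, 2010 (end of the 30-day review period, which began when the certificate of approval is filed on Aug 8, 2010) are Sep 24, 2010 and Oct 15, 2010 respectively; done Sep 20, 2010 — 4 days before the window opened.
The analysis stops there.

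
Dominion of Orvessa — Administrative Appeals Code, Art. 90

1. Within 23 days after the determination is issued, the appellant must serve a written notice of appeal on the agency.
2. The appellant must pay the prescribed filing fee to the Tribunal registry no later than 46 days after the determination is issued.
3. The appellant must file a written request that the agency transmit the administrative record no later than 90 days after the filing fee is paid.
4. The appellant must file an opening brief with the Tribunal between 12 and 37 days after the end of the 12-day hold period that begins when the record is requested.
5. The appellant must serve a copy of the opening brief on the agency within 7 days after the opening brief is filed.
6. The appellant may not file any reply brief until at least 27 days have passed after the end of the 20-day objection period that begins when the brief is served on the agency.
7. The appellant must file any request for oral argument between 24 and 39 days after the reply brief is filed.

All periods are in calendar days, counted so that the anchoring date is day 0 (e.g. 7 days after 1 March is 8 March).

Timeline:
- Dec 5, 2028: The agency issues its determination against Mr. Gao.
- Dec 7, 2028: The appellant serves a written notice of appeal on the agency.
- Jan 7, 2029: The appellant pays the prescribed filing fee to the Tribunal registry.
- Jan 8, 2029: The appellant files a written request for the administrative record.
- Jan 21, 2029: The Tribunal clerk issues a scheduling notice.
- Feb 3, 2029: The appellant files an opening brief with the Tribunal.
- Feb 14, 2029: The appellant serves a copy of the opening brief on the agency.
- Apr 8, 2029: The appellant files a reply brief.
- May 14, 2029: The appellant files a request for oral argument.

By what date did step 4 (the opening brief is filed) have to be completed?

The record is requested on Jan 8, 2029; the 12-day hold period therefore ends Jan 20, 2029, and step 4 runs from that date. The window is 12–37 days after Jan 20, 2029; it closes on Feb 26, 2029.

Feb 26, 2029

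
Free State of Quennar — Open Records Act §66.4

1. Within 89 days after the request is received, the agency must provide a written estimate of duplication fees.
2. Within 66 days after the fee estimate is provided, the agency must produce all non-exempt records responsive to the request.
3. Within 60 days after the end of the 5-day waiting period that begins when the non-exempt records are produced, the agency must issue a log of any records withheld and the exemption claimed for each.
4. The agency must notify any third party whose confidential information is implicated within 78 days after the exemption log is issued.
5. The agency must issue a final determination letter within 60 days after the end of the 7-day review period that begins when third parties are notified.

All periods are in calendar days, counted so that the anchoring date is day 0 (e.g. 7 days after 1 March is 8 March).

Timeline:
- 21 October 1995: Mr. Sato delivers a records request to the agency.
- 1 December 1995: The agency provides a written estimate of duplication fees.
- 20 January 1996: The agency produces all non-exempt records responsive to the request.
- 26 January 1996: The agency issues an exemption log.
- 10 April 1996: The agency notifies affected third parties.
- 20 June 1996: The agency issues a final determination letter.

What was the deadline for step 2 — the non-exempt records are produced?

5 February 1996

Step 2 runs from 1 December 1995, when the fee estimate is provided. 66 days after 1 December 1995 is 5 February 1996.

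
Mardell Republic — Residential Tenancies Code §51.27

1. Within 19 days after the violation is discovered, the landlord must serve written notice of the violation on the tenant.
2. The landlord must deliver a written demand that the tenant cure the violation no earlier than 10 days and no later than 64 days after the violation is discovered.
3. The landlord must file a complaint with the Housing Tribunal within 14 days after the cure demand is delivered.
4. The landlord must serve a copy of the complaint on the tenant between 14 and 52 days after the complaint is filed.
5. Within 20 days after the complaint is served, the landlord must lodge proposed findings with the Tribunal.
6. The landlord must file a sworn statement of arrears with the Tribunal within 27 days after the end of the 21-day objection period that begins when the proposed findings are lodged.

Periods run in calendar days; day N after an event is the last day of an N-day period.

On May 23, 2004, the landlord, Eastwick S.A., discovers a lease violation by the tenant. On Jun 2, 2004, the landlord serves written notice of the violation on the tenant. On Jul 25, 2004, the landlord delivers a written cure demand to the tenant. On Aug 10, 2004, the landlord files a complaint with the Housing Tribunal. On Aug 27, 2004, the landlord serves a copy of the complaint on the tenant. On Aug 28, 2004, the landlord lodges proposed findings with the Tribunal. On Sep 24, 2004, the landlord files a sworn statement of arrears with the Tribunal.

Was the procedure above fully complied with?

Step 1 — counting 19 days from May 23, 2004 (when the violation is discovered) gives a deadline of Jun 11, 2004; Jun 2, 2004 is within that limit.
Step 2 — 10 and 64 days from May 23, 2004 (when the violation is discovered) are Jun 2, 2004 and Jul 26, 2004 respectively; done Jul 25, 2004 — within the window.
Step 3 — counting 14 days from Jul 25, 2004 (when the cure demand is delivered) gives a deadline of Aug 8, 2004; Aug 10, 2004 misses that deadline by 2 days.

No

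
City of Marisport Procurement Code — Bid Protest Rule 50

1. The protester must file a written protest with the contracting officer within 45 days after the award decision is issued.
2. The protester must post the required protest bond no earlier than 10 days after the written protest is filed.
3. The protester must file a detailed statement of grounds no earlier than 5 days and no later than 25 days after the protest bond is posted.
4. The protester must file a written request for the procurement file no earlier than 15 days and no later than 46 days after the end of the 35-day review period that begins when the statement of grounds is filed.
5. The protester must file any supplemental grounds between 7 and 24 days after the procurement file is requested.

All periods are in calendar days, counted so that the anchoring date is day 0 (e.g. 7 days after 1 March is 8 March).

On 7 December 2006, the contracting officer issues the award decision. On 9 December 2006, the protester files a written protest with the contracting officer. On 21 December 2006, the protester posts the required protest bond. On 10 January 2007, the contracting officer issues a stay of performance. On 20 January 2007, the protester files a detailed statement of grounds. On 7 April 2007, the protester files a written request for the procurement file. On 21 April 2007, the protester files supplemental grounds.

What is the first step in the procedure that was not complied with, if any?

Step 1 — counting 45 days from 7 December 2006 (when the award decision is issued) gives a deadline of 21 January 2007; done 9 December 2006 — timely.
Step 2 — must wait 10 days from 9 December 2006 (when the written protest is filed), so not before 19 December 2006; done 21 December 2006, after the minimum wait.
Step 3 — 5 and 25 days from 21 December 2006 (when the protest bond is posted) are 26 December 2006 and 15 January 2007 respectively; done 20 January 2007 — 5 days after the window closed.
Later steps need not be reached.

Step 3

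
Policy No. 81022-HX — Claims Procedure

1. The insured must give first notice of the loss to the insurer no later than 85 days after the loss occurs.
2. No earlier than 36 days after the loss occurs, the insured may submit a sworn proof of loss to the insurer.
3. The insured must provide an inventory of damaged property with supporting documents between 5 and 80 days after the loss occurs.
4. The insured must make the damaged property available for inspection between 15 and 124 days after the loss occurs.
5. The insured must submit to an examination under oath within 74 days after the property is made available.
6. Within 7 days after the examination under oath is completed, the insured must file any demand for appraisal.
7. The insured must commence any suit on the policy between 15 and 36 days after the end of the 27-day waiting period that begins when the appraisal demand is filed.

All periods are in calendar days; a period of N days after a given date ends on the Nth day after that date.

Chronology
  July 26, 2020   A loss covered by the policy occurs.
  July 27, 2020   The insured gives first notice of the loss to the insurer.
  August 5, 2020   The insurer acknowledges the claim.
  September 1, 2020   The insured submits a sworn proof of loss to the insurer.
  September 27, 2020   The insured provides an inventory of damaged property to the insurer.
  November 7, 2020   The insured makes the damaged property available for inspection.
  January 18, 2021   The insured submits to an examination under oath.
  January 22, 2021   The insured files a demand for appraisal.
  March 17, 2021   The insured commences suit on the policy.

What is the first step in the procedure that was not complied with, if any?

Step 1 — counting 85 days from July 26, 2020 (when the loss occurs) gives a deadline of October 19, 2020; completed July 27, 2020, before the deadline.
Step 2 — must wait 36 days from July 26, 2020 (when the loss occurs), so not before August 31, 2020; done September 1, 2020, after the minimum wait.
Step 3 — 5 and 80 days from July 26, 2020 (when the loss occurs) are July 31, 2020 and October 14, 2020 respectively; September 27, 2020 falls inside that range.
Step 4 — 15 and 124 days from July 26, 2020 (when the loss occurs) are August 10, 2020 and November 27, 2020 respectively; done November 7, 2020, which is between those dates.
Step 5 — counting 74 days from November 7, 2020 (when the property is made available) gives a deadline of January 20, 2021; completed January 18, 2021, before the deadline.
Step 6 — counting 7 days from January 18, 2021 (when the examination under oath is completed) gives a deadline of January 25, 2021; completed January 22, 2021, before the deadline.
Step 7 — 15 and 36 days from February 18, 2021 (end of the 27-day waiting period, which began when the appraisal demand is filed on January 22, 2021) are March 5, 2021 and March 26, 2021 respectively; done March 17, 2021, which is between those dates.

None — every step was satisfied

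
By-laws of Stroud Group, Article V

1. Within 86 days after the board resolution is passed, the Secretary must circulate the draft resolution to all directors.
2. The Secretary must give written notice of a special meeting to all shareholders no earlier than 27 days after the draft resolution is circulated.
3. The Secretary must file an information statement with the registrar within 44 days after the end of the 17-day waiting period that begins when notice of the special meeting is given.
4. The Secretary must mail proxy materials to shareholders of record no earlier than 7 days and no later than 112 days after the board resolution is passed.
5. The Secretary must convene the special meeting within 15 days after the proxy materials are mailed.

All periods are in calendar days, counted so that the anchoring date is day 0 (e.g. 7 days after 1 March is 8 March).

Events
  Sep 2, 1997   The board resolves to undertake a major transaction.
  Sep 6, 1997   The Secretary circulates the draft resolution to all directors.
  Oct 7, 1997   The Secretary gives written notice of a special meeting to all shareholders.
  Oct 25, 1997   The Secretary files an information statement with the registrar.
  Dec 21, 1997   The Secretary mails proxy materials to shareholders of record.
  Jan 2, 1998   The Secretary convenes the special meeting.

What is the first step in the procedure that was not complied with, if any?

None — every step was satisfied

(1) due by Sep 2, 1997 + 86 days = Nov 27, 1997; completed Sep 6, 1997, before the deadline.
(2) permitted from Sep 6, 1997 + 27 days = Oct 3, 1997 onward; done Oct 7, 1997 — permitted.
(3) due by Oct 24, 1997 + 44 days = Dec 7, 1997; completed Oct 25, 1997, before the deadline.
(4) the permitted window runs from Sep 2, 1997 + 7 = Sep 9, 1997 to Sep 2, 1997 + 112 = Dec 23, 1997; done Dec 21, 1997, which is between those dates.
(5) due by Dec 21, 1997 + 15 days = Jan 5, 1998; Jan 2, 1998 is within that limit.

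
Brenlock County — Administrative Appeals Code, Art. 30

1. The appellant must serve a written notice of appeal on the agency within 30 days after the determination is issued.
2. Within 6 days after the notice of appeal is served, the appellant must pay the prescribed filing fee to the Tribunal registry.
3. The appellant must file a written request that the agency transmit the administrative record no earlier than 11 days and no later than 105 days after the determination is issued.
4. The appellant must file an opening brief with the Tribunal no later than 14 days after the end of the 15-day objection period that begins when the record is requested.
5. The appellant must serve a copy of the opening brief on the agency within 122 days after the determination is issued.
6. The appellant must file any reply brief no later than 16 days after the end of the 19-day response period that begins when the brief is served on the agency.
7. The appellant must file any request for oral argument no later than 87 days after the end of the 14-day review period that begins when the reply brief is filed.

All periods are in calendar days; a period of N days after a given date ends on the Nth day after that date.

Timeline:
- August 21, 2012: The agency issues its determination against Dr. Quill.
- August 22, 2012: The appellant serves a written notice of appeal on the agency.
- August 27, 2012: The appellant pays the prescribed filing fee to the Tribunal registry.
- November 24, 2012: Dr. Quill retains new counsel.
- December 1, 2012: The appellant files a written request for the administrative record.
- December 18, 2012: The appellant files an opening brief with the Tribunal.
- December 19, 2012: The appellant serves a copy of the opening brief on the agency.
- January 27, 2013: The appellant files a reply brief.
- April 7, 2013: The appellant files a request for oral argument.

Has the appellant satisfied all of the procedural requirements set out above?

No

Step 1: 30 days after August 21, 2012 (when the determination is issued) is September 20, 2012; completed August 22, 2012, before the deadline.
Step 2: 6 days after August 22, 2012 (when the notice of appeal is served) is August 28, 2012; August 27, 2012 is within that limit.
Step 3: the window is 11–105 days after August 21, 2012 (when the determination is issued), so September 1, 2012 through December 4, 2012; done December 1, 2012 — within the window.
Step 4: 14 days after December 16, 2012 (end of the 15-day objection period, which began when the record is requested on December 1, 2012) is December 30, 2012; December 18, 2012 is within that limit.
Step 5: 122 days after August 21, 2012 (when the determination is issued) is December 21, 2012; done December 19, 2012 — timely.
Step 6: 16 days after January 7, 2013 (end of the 19-day response period, which began when the brief is served on the agency on December 19, 2012) is January 23, 2013; January 27, 2013 misses that deadline by 4 days.
The procedure was therefore not followed at step 6.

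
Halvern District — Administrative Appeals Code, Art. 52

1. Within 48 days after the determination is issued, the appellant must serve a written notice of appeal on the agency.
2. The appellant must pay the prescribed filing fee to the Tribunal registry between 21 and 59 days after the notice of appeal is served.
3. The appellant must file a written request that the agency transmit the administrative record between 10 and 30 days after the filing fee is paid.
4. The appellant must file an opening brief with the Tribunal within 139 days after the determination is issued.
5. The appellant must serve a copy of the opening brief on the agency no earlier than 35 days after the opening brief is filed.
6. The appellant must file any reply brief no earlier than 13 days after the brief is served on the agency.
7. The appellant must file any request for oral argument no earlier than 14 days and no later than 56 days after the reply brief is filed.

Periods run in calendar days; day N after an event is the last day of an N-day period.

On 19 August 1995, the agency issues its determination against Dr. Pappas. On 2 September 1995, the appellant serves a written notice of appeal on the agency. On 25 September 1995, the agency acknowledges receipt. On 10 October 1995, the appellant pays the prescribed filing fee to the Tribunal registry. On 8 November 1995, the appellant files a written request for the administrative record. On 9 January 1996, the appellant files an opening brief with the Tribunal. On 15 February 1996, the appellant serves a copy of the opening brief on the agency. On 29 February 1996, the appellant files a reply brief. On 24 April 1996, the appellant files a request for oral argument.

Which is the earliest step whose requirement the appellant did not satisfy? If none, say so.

Step 4

(1) due by 19 August 1995 + 48 days = 6 October 1995; done 2 September 1995 — timely.
(2) the permitted window runs from 2 September 1995 + 21 = 23 September 1995 to 2 September 1995 + 59 = 31 October 1995; done 10 October 1995 — within the window.
(3) the permitted window runs from 10 October 1995 + 10 = 20 October 1995 to 10 October 1995 + 30 = 9 November 1995; 8 November 1995 falls inside that range.
(4) due by 19 August 1995 + 139 days = 5 January 1996; not done until 9 January 1996, 4 days after the deadline.
That is the first point of non-compliance.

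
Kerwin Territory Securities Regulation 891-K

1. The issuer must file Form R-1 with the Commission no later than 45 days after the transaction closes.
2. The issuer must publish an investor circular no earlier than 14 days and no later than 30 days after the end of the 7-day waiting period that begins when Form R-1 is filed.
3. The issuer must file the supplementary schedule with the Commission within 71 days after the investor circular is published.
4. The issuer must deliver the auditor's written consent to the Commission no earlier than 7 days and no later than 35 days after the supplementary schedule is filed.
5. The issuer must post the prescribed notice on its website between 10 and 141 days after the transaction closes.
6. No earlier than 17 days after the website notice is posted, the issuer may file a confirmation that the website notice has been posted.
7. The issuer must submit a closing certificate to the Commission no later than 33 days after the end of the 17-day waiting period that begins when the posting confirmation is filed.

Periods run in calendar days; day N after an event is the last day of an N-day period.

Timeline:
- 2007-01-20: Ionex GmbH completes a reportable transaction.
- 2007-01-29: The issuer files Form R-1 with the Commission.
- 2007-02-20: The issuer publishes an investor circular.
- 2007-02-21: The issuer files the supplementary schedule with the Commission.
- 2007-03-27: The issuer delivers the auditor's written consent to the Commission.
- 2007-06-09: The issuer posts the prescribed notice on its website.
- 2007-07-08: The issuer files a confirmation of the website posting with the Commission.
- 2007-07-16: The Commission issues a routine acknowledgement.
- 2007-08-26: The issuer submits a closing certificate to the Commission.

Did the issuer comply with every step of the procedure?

Step 1 — counting 45 days from 2007-01-20 (when the transaction closes) gives a deadline of 2007-03-06; done 2007-01-29 — timely.
Step 2 — 14 and 30 days from 2007-02-05 (end of the 7-day waiting period, which began when Form R-1 is filed on 2007-01-29) are 2007-02-19 and 2007-03-07 respectively; 2007-02-20 falls inside that range.
Step 3 — counting 71 days from 2007-02-20 (when the investor circular is published) gives a deadline of 2007-05-02; 2007-02-21 is within that limit.
Step 4 — 7 and 35 days from 2007-02-21 (when the supplementary schedule is filed) are 2007-02-28 and 2007-03-28 respectively; done 2007-03-27, which is between those dates.
Step 5 — 10 and 141 days from 2007-01-20 (when the transaction closes) are 2007-01-30 and 2007-06-10 respectively; done 2007-06-09 — within the window.
Step 6 — must wait 17 days from 2007-06-09 (when the website notice is posted), so not before 2007-06-26; done 2007-07-08, after the minimum wait.
Step 7 — counting 33 days from 2007-07-25 (end of the 17-day waiting period, which began when the posting confirmation is filed on 2007-07-08) gives a deadline of 2007-08-27; completed 2007-08-26, before the deadline.

Yes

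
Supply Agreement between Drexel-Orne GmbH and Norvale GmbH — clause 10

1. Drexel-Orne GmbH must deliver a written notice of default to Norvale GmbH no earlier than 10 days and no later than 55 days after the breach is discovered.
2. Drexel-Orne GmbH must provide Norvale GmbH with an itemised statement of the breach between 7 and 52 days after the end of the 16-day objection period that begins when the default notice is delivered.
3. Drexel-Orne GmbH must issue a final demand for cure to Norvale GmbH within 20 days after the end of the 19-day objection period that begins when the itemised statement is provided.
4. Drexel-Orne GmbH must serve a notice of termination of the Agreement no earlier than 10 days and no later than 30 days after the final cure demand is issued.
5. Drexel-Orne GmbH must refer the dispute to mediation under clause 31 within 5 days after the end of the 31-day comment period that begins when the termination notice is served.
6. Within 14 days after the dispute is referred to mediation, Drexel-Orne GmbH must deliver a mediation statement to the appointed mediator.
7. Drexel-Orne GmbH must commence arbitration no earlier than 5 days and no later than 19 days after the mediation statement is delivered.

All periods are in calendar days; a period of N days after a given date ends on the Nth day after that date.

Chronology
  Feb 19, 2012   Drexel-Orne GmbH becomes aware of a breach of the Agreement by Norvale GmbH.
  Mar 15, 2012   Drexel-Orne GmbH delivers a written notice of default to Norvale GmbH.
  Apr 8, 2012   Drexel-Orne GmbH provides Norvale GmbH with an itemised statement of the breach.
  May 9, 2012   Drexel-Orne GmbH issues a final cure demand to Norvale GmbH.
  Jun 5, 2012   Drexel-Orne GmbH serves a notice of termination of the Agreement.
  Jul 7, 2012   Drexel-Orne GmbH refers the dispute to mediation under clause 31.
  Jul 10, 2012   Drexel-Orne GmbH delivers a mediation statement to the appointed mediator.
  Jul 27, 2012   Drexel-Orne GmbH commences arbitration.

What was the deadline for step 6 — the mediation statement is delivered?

Step 6 runs from Jul 7, 2012, when the dispute is referred to mediation. 14 days after Jul 7, 2012 is Jul 21, 2012.

Jul 21, 2012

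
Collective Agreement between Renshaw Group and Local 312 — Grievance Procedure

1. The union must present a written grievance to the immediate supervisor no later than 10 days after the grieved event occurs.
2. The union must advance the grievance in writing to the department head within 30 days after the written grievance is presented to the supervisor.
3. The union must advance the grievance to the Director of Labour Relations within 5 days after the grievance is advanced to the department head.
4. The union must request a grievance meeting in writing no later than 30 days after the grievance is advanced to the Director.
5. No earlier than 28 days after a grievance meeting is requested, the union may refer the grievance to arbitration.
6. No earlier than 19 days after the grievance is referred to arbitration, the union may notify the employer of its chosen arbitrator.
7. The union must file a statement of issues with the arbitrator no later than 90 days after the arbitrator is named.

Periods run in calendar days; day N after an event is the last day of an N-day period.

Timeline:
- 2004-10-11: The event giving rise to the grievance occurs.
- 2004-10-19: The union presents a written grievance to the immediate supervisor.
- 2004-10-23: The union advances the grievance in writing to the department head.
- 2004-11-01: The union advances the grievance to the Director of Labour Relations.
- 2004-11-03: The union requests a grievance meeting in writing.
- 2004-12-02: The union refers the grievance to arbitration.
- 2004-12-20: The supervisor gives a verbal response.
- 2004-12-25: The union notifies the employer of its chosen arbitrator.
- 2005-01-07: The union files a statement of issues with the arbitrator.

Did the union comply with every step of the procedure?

No

Step 1: 10 days after 2004-10-11 (when the grieved event occurs) is 2004-10-21; 2004-10-19 is within that limit.
Step 2: 30 days after 2004-10-19 (when the written grievance is presented to the supervisor) is 2004-11-18; completed 2004-10-23, before the deadline.
Step 3: 5 days after 2004-10-23 (when the grievance is advanced to the department head) is 2004-10-28; 2004-11-01 misses that deadline by 4 days.
That is the first point of non-compliance.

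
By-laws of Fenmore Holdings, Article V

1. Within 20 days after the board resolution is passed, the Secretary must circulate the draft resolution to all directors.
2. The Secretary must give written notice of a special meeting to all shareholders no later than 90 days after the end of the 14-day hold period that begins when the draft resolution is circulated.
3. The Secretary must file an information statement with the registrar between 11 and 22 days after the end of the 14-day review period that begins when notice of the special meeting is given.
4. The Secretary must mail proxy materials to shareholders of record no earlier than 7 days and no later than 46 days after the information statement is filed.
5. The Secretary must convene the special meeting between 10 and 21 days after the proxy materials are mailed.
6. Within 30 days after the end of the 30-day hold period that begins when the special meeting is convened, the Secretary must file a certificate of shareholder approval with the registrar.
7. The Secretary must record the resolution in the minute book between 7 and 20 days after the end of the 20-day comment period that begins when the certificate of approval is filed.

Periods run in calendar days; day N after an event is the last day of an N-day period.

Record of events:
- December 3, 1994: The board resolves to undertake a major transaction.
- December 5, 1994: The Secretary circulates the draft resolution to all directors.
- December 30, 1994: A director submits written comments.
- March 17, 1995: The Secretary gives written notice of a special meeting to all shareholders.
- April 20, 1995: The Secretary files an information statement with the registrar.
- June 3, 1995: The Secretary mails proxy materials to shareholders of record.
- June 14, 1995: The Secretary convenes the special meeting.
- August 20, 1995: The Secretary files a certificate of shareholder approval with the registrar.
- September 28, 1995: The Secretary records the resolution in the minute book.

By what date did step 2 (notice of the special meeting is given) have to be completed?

March 19, 1995

The draft resolution is circulated on December 5, 1994; the 14-day hold period therefore ends December 19, 1994, and step 2 runs from that date. 90 days after December 19, 1994 is March 19, 1995.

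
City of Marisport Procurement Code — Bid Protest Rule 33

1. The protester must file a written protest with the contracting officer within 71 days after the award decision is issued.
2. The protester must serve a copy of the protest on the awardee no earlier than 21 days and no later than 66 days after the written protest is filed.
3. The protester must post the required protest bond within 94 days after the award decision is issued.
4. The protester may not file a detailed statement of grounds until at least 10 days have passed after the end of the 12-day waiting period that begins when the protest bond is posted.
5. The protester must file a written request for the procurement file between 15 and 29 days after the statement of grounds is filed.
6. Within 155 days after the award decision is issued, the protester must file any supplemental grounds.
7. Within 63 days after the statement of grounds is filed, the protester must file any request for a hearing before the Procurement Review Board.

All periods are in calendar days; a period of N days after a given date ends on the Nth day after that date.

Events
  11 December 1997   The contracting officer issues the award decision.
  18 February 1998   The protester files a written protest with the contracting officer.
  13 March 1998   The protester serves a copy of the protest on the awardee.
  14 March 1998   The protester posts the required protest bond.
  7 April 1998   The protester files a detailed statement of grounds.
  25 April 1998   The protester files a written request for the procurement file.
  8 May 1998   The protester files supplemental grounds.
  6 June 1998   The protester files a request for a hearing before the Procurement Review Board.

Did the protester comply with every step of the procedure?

(1) due by 11 December 1997 + 71 days = 20 February 1998; 18 February 1998 is within that limit.
(2) the permitted window runs from 18 February 1998 + 21 = 11 March 1998 to 18 February 1998 + 66 = 25 April 1998; done 13 March 1998 — within the window.
(3) due by 11 December 1997 + 94 days = 15 March 1998; done 14 March 1998 — timely.
(4) permitted from 26 March 1998 + 10 days = 5 April 1998 onward; done 7 April 1998 — permitted.
(5) the permitted window runs from 7 April 1998 + 15 = 22 April 1998 to 7 April 1998 + 29 = 6 May 1998; done 25 April 1998, which is between those dates.
(6) due by 11 December 1997 + 155 days = 15 May 1998; completed 8 May 1998, before the deadline.
(7) due by 7 April 1998 + 63 days = 9 June 1998; 6 June 1998 is within that limit.

Yes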